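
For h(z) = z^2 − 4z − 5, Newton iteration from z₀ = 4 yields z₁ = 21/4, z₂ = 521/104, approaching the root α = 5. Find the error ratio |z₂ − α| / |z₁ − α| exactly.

1/26

z₁ − α = 21/4 − 5 = 1/4, so |z₁ − α| = 1/4.
z₂ − α = 521/104 − 5 = 1/104, so |z₂ − α| = 1/104.
Ratio = (1/104) / (1/4) = 1/26.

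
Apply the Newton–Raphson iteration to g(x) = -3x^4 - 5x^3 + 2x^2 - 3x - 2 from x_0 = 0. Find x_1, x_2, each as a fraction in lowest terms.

g'(x) = -12x^3 - 15x^2 + 4x - 3.
g(0) = -2, g'(0) = -3, so x_1 = 0 - (-2)/(-3) = -2/3.
g(-2/3) = 16/9, g'(-2/3) = -79/9, so x_2 = (-2/3) - (16/9)/(-79/9) = -110/237.

x_1 = -2/3, x_2 = -110/237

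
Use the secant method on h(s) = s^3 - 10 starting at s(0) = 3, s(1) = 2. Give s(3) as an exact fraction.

h(3) = 17, h(2) = -2. s(2) = 2 - (-2)·(2 - 3)/((-2) - 17) = 40/19.
h(2) = -2, h(40/19) = -4590/6859. s(3) = (40/19) - (-4590/6859)·((40/19) - 2)/((-4590/6859) - (-2)) = 4925/2282.

4925/2282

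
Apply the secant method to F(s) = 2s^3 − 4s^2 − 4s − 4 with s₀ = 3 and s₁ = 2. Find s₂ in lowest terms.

20/7

F(3) = 2, F(2) = −12. s₂ = 2 − (−12)·(2 − 3)/((−12) − 2) = 20/7.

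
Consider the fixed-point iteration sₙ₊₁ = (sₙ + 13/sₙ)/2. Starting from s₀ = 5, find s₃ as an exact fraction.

117487/32585

s₁ = (5 + 13/5)/2 = 19/5.
s₂ = (19/5 + 13/(19/5))/2 = 343/95.
s₃ = (343/95 + 13/(343/95))/2 = 117487/32585.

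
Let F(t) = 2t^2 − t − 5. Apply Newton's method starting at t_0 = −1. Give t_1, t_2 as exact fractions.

t_1 = −7/5, t_2 = −223/165

F'(t) = 4t − 1.
F(−1) = −2, F'(−1) = −5, so t_1 = (−1) − (−2)/(−5) = −7/5.
F(−7/5) = 8/25, F'(−7/5) = −33/5, so t_2 = (−7/5) − (8/25)/(−33/5) = −223/165.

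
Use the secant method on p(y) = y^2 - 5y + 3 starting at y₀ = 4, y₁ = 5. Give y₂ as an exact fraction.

p(4) = -1, p(5) = 3. y₂ = 5 - 3·(5 - 4)/(3 - (-1)) = 17/4.

17/4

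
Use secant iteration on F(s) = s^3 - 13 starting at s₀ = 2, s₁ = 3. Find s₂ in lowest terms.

43/19

F(2) = -5, F(3) = 14. s₂ = 3 - 14·(3 - 2)/(14 - (-5)) = 43/19.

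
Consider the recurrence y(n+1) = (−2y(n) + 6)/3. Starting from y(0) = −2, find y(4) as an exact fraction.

46/81

y(1) = (−2·(−2) + 6)/3 = 10/3.
y(2) = (−2·(10/3) + 6)/3 = −2/9.
y(3) = (−2·(−2/9) + 6)/3 = 58/27.
y(4) = (−2·(58/27) + 6)/3 = 46/81.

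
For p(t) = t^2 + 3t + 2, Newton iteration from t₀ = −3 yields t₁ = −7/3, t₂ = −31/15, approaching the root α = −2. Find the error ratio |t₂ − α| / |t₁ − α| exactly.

1/5

t₁ − α = −7/3 − (−2) = −7/3 + 2 = −1/3, so |t₁ − α| = 1/3.
t₂ − α = −31/15 − (−2) = −31/15 + 2 = −1/15, so |t₂ − α| = 1/15.
Ratio = (1/15) / (1/3) = 1/5.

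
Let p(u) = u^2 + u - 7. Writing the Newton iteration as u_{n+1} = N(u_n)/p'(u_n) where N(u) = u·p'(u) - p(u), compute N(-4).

p'(u) = 2u + 1.
N(u) = u·p'(u) - p(u) = u·(2u + 1) - (u^2 + u - 7) = u^2 + 7.
N(-4) = 23.

23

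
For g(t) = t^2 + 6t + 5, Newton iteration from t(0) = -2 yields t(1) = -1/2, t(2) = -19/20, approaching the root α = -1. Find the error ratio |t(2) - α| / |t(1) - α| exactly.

t(1) - α = -1/2 - (-1) = -1/2 + 1 = 1/2, so |t(1) - α| = 1/2.
t(2) - α = -19/20 - (-1) = -19/20 + 1 = 1/20, so |t(2) - α| = 1/20.
Ratio = (1/20) / (1/2) = 1/10.

1/10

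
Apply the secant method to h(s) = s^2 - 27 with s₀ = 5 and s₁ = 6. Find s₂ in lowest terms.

h(5) = -2, h(6) = 9. s₂ = 6 - 9·(6 - 5)/(9 - (-2)) = 57/11.

57/11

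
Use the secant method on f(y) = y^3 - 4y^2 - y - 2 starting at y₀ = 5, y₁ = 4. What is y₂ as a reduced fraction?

17/4

f(5) = 18, f(4) = -6. y₂ = 4 - (-6)·(4 - 5)/((-6) - 18) = 17/4.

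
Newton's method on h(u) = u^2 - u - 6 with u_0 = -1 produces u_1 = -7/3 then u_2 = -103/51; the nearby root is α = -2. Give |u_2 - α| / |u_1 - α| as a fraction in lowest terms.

u_1 - α = -7/3 - (-2) = -7/3 + 2 = -1/3, so |u_1 - α| = 1/3.
u_2 - α = -103/51 - (-2) = -103/51 + 2 = -1/51, so |u_2 - α| = 1/51.
Ratio = (1/51) / (1/3) = 1/17.

1/17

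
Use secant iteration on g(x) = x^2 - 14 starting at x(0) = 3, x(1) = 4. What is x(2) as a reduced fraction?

g(3) = -5, g(4) = 2. x(2) = 4 - 2·(4 - 3)/(2 - (-5)) = 26/7.

26/7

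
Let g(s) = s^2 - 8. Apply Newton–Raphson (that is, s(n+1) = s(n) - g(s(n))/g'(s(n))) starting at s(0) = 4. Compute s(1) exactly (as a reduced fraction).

3

g'(s) = 2s.
g(4) = 8, g'(4) = 8, so s(1) = 4 - 8/8 = 3.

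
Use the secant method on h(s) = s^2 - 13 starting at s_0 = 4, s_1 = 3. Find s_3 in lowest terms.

83/23

h(4) = 3, h(3) = -4. s_2 = 3 - (-4)·(3 - 4)/((-4) - 3) = 25/7.
h(3) = -4, h(25/7) = -12/49. s_3 = (25/7) - (-12/49)·((25/7) - 3)/((-12/49) - (-4)) = 83/23.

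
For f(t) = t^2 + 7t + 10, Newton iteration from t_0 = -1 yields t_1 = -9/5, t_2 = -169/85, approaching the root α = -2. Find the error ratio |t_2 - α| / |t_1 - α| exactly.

1/17

t_1 - α = -9/5 - (-2) = -9/5 + 2 = 1/5, so |t_1 - α| = 1/5.
t_2 - α = -169/85 - (-2) = -169/85 + 2 = 1/85, so |t_2 - α| = 1/85.
Ratio = (1/85) / (1/5) = 1/17.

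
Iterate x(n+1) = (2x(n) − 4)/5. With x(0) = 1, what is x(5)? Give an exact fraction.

x(1) = (2·1 − 4)/5 = −2/5.
x(2) = (2·(−2/5) − 4)/5 = −24/25.
x(3) = (2·(−24/25) − 4)/5 = −148/125.
x(4) = (2·(−148/125) − 4)/5 = −796/625.
x(5) = (2·(−796/625) − 4)/5 = −4092/3125.

−4092/3125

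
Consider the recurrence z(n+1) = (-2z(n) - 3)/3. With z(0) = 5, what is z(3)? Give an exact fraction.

z(1) = (-2·5 - 3)/3 = -13/3.
z(2) = (-2·(-13/3) - 3)/3 = 17/9.
z(3) = (-2·(17/9) - 3)/3 = -61/27.

-61/27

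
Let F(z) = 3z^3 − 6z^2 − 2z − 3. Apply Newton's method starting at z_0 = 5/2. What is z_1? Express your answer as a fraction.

237/97

F'(z) = 9z^2 − 12z − 2.
F(5/2) = 11/8, F'(5/2) = 97/4, so z_1 = (5/2) − (11/8)/(97/4) = 237/97.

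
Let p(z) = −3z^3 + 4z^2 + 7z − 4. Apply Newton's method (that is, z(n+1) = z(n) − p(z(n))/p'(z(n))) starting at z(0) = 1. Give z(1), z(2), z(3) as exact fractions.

p'(z) = −9z^2 + 8z + 7.
p(1) = 4, p'(1) = 6, so z(1) = 1 − 4/6 = 1/3.
p(1/3) = −4/3, p'(1/3) = 26/3, so z(2) = (1/3) − (−4/3)/(26/3) = 19/39.
p(19/39) = 28/2197, p'(19/39) = 4442/507, so z(3) = (19/39) − (28/2197)/(4442/507) = 42073/86619.

z(1) = 1/3, z(2) = 19/39, z(3) = 42073/86619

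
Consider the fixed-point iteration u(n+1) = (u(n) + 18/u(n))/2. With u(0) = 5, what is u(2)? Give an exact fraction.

u(1) = (5 + 18/5)/2 = 43/10.
u(2) = (43/10 + 18/(43/10))/2 = 3649/860.

3649/860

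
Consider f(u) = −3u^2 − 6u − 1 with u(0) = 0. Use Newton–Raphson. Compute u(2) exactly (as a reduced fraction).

f'(u) = −6u − 6.
f(0) = −1, f'(0) = −6, so u(1) = 0 − (−1)/(−6) = −1/6.
f(−1/6) = −1/12, f'(−1/6) = −5, so u(2) = (−1/6) − (−1/12)/(−5) = −11/60.

−11/60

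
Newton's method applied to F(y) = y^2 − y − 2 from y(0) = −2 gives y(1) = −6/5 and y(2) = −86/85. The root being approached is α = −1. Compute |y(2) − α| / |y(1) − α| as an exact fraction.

y(1) − α = −6/5 − (−1) = −6/5 + 1 = −1/5, so |y(1) − α| = 1/5.
y(2) − α = −86/85 − (−1) = −86/85 + 1 = −1/85, so |y(2) − α| = 1/85.
Ratio = (1/85) / (1/5) = 1/17.

1/17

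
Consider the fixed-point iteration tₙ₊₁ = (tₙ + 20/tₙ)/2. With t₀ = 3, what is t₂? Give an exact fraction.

t₁ = (3 + 20/3)/2 = 29/6.
t₂ = (29/6 + 20/(29/6))/2 = 1561/348.

1561/348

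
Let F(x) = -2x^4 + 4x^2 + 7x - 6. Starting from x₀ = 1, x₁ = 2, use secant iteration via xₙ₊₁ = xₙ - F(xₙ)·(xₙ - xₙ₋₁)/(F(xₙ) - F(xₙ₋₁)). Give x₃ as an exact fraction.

33790/22219

F(1) = 3, F(2) = -8. x₂ = 2 - (-8)·(2 - 1)/((-8) - 3) = 14/11.
F(2) = -8, F(14/11) = 60624/14641. x₃ = (14/11) - (60624/14641)·((14/11) - 2)/((60624/14641) - (-8)) = 33790/22219.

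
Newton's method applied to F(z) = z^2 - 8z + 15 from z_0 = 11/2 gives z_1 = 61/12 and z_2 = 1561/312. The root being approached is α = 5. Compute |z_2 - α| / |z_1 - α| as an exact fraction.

z_1 - α = 61/12 - 5 = 1/12, so |z_1 - α| = 1/12.
z_2 - α = 1561/312 - 5 = 1/312, so |z_2 - α| = 1/312.
Ratio = (1/312) / (1/12) = 1/26.

1/26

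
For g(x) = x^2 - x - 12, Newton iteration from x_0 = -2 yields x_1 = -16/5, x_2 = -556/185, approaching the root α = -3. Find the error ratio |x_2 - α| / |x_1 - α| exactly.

1/37

x_1 - α = -16/5 - (-3) = -16/5 + 3 = -1/5, so |x_1 - α| = 1/5.
x_2 - α = -556/185 - (-3) = -556/185 + 3 = -1/185, so |x_2 - α| = 1/185.
Ratio = (1/185) / (1/5) = 1/37.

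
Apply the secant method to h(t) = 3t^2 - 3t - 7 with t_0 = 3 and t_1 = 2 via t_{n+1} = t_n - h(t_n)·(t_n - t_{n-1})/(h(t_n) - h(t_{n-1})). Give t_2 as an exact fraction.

25/12

h(3) = 11, h(2) = -1. t_2 = 2 - (-1)·(2 - 3)/((-1) - 11) = 25/12.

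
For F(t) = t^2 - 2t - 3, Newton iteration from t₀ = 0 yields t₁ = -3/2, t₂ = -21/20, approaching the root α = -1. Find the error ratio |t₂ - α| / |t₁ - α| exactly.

1/10

t₁ - α = -3/2 - (-1) = -3/2 + 1 = -1/2, so |t₁ - α| = 1/2.
t₂ - α = -21/20 - (-1) = -21/20 + 1 = -1/20, so |t₂ - α| = 1/20.
Ratio = (1/20) / (1/2) = 1/10.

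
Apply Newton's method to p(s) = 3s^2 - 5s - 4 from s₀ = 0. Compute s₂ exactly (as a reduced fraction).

p'(s) = 6s - 5.
p(0) = -4, p'(0) = -5, so s₁ = 0 - (-4)/(-5) = -4/5.
p(-4/5) = 48/25, p'(-4/5) = -49/5, so s₂ = (-4/5) - (48/25)/(-49/5) = -148/245.

-148/245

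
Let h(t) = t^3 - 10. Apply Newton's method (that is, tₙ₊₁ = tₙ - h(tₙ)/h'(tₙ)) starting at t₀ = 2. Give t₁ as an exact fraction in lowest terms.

13/6

h'(t) = 3t^2.
h(2) = -2, h'(2) = 12, so t₁ = 2 - (-2)/12 = 13/6.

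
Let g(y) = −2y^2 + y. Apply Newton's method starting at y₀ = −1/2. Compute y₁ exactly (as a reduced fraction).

g'(y) = −4y + 1.
g(−1/2) = −1, g'(−1/2) = 3, so y₁ = (−1/2) − (−1)/3 = −1/6.

−1/6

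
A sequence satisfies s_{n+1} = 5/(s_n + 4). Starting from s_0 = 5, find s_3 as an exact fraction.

205/209

s_1 = 5/(5 + 4) = 5/9.
s_2 = 5/(5/9 + 4) = 45/41.
s_3 = 5/(45/41 + 4) = 205/209.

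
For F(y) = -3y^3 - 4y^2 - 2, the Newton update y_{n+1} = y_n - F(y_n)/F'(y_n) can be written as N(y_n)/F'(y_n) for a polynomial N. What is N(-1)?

F'(y) = -9y^2 - 8y.
N(y) = y·F'(y) - F(y) = y·(-9y^2 - 8y) - (-3y^3 - 4y^2 - 2) = -6y^3 - 4y^2 + 2.
N(-1) = 4.

4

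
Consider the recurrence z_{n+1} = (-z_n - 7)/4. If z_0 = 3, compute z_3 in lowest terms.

-47/32

z_1 = (-3 - 7)/4 = -5/2.
z_2 = (-(-5/2) - 7)/4 = -9/8.
z_3 = (-(-9/8) - 7)/4 = -47/32.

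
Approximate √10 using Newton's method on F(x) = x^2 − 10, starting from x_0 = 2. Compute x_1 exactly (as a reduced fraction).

7/2

F'(x) = 2x.
F(2) = −6, F'(2) = 4, so x_1 = 2 − (−6)/4 = 7/2.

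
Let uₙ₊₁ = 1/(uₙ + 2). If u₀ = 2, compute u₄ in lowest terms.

22/53

u₁ = 1/(2 + 2) = 1/4.
u₂ = 1/(1/4 + 2) = 4/9.
u₃ = 1/(4/9 + 2) = 9/22.
u₄ = 1/(9/22 + 2) = 22/53.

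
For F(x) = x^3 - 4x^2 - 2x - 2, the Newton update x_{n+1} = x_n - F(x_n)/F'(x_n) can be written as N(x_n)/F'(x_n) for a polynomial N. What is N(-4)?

F'(x) = 3x^2 - 8x - 2.
N(x) = x·F'(x) - F(x) = x·(3x^2 - 8x - 2) - (x^3 - 4x^2 - 2x - 2) = 2x^3 - 4x^2 + 2.
N(-4) = -190.

-190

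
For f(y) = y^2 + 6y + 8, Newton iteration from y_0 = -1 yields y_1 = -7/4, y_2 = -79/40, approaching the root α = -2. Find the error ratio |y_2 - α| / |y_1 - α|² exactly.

2/5

y_1 - α = -7/4 - (-2) = -7/4 + 2 = 1/4, so |y_1 - α| = 1/4.
y_2 - α = -79/40 - (-2) = -79/40 + 2 = 1/40, so |y_2 - α| = 1/40.
|y_1 - α|² = 1/16.
Ratio = (1/40) / (1/16) = 2/5.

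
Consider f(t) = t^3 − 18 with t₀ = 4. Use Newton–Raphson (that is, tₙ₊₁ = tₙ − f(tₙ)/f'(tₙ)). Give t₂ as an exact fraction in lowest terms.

f'(t) = 3t^2.
f(4) = 46, f'(4) = 48, so t₁ = 4 − 46/48 = 73/24.
f(73/24) = 140185/13824, f'(73/24) = 5329/192, so t₂ = (73/24) − (140185/13824)/(5329/192) = 513433/191844.

513433/191844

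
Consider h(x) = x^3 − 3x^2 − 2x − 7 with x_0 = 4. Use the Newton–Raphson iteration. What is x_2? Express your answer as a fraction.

h'(x) = 3x^2 − 6x − 2.
h(4) = 1, h'(4) = 22, so x_1 = 4 − 1/22 = 87/22.
h(87/22) = 197/10648, h'(87/22) = 10255/484, so x_2 = (87/22) − (197/10648)/(10255/484) = 445994/112805.

445994/112805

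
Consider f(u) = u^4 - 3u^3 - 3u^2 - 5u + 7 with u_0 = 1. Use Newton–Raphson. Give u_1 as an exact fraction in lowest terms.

f'(u) = 4u^3 - 9u^2 - 6u - 5.
f(1) = -3, f'(1) = -16, so u_1 = 1 - (-3)/(-16) = 13/16.

13/16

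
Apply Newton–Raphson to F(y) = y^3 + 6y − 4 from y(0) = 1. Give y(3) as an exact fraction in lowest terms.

2178926/3481731

F'(y) = 3y^2 + 6.
F(1) = 3, F'(1) = 9, so y(1) = 1 − 3/9 = 2/3.
F(2/3) = 8/27, F'(2/3) = 22/3, so y(2) = (2/3) − (8/27)/(22/3) = 62/99.
F(62/99) = 3104/970299, F'(62/99) = 23446/3267, so y(3) = (62/99) − (3104/970299)/(23446/3267) = 2178926/3481731.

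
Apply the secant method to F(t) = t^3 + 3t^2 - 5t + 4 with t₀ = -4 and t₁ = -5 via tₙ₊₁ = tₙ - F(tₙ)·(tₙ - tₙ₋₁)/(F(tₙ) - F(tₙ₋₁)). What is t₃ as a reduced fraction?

F(-4) = 8, F(-5) = -21. t₂ = (-5) - (-21)·((-5) - (-4))/((-21) - 8) = -124/29.
F(-5) = -21, F(-124/29) = 50064/24389. t₃ = (-124/29) - (50064/24389)·((-124/29) - (-5))/((50064/24389) - (-21)) = -116204/26773.

-116204/26773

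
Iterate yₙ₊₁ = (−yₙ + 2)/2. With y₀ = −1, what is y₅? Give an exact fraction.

y₁ = (−(−1) + 2)/2 = 3/2.
y₂ = (−(3/2) + 2)/2 = 1/4.
y₃ = (−(1/4) + 2)/2 = 7/8.
y₄ = (−(7/8) + 2)/2 = 9/16.
y₅ = (−(9/16) + 2)/2 = 23/32.

23/32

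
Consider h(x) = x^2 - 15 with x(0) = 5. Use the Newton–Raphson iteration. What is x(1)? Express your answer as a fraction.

4

h'(x) = 2x.
h(5) = 10, h'(5) = 10, so x(1) = 5 - 10/10 = 4.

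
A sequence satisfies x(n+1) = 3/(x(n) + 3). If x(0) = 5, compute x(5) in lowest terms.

x(1) = 3/(5 + 3) = 3/8.
x(2) = 3/(3/8 + 3) = 8/9.
x(3) = 3/(8/9 + 3) = 27/35.
x(4) = 3/(27/35 + 3) = 35/44.
x(5) = 3/(35/44 + 3) = 132/167.

132/167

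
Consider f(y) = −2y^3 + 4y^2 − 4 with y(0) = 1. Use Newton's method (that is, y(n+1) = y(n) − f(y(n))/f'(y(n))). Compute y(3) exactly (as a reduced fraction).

f'(y) = −6y^2 + 8y.
f(1) = −2, f'(1) = 2, so y(1) = 1 − (−2)/2 = 2.
f(2) = −4, f'(2) = −8, so y(2) = 2 − (−4)/(−8) = 3/2.
f(3/2) = −7/4, f'(3/2) = −3/2, so y(3) = (3/2) − (−7/4)/(−3/2) = 1/3.

1/3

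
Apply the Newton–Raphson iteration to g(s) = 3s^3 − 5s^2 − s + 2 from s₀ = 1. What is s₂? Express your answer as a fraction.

2/3

g'(s) = 9s^2 − 10s − 1.
g(1) = −1, g'(1) = −2, so s₁ = 1 − (−1)/(−2) = 1/2.
g(1/2) = 5/8, g'(1/2) = −15/4, so s₂ = (1/2) − (5/8)/(−15/4) = 2/3.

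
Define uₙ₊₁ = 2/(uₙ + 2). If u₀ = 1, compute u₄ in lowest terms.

11/15

u₁ = 2/(1 + 2) = 2/3.
u₂ = 2/(2/3 + 2) = 3/4.
u₃ = 2/(3/4 + 2) = 8/11.
u₄ = 2/(8/11 + 2) = 11/15.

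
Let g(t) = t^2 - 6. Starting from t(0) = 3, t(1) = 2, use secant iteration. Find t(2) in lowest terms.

g(3) = 3, g(2) = -2. t(2) = 2 - (-2)·(2 - 3)/((-2) - 3) = 12/5.

12/5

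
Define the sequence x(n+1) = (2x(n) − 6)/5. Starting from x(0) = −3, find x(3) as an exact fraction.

x(1) = (2·(−3) − 6)/5 = −12/5.
x(2) = (2·(−12/5) − 6)/5 = −54/25.
x(3) = (2·(−54/25) − 6)/5 = −258/125.

−258/125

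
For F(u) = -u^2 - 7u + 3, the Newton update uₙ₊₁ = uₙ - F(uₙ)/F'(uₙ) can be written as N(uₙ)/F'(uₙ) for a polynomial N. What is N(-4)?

F'(u) = -2u - 7.
N(u) = u·F'(u) - F(u) = u·(-2u - 7) - (-u^2 - 7u + 3) = -u^2 - 3.
N(-4) = -19.

-19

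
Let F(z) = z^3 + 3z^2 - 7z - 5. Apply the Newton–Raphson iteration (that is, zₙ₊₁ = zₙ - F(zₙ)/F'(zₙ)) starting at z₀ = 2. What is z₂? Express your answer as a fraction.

75989/39185

F'(z) = 3z^2 + 6z - 7.
F(2) = 1, F'(2) = 17, so z₁ = 2 - 1/17 = 33/17.
F(33/17) = 152/4913, F'(33/17) = 4610/289, so z₂ = (33/17) - (152/4913)/(4610/289) = 75989/39185.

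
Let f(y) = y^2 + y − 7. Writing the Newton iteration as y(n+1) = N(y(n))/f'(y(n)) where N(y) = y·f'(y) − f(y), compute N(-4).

23

f'(y) = 2y + 1.
N(y) = y·f'(y) − f(y) = y·(2y + 1) − (y^2 + y − 7) = y^2 + 7.
N(-4) = 23.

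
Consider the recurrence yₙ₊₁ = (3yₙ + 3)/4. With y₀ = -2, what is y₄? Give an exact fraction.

363/256

y₁ = (3·(-2) + 3)/4 = -3/4.
y₂ = (3·(-3/4) + 3)/4 = 3/16.
y₃ = (3·(3/16) + 3)/4 = 57/64.
y₄ = (3·(57/64) + 3)/4 = 363/256.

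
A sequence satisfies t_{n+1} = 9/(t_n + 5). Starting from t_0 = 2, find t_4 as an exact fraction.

t_1 = 9/(2 + 5) = 9/7.
t_2 = 9/(9/7 + 5) = 63/44.
t_3 = 9/(63/44 + 5) = 396/283.
t_4 = 9/(396/283 + 5) = 2547/1811.

2547/1811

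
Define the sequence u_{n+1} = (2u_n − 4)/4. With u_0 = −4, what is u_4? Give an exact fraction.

−17/8

u_1 = (2·(−4) − 4)/4 = −3.
u_2 = (2·(−3) − 4)/4 = −5/2.
u_3 = (2·(−5/2) − 4)/4 = −9/4.
u_4 = (2·(−9/4) − 4)/4 = −17/8.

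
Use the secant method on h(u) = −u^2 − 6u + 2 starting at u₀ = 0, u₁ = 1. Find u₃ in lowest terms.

h(0) = 2, h(1) = −5. u₂ = 1 − (−5)·(1 − 0)/((−5) − 2) = 2/7.
h(1) = −5, h(2/7) = 10/49. u₃ = (2/7) − (10/49)·((2/7) − 1)/((10/49) − (−5)) = 16/51.

16/51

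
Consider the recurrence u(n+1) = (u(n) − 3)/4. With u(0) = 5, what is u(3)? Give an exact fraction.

−29/32

u(1) = (5 − 3)/4 = 1/2.
u(2) = ((1/2) − 3)/4 = −5/8.
u(3) = ((−5/8) − 3)/4 = −29/32.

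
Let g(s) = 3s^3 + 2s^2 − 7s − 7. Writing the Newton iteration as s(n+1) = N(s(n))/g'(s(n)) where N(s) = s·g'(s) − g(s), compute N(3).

187

g'(s) = 9s^2 + 4s − 7.
N(s) = s·g'(s) − g(s) = s·(9s^2 + 4s − 7) − (3s^3 + 2s^2 − 7s − 7) = 6s^3 + 2s^2 + 7.
N(3) = 187.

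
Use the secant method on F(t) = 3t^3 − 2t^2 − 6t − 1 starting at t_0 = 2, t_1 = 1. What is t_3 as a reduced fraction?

F(2) = 3, F(1) = −6. t_2 = 1 − (−6)·(1 − 2)/((−6) − 3) = 5/3.
F(1) = −6, F(5/3) = −8/3. t_3 = (5/3) − (−8/3)·((5/3) − 1)/((−8/3) − (−6)) = 11/5.

11/5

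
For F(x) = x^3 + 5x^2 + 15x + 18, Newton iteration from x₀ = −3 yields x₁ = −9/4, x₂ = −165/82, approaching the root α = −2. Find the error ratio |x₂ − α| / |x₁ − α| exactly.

2/41

x₁ − α = −9/4 − (−2) = −9/4 + 2 = −1/4, so |x₁ − α| = 1/4.
x₂ − α = −165/82 − (−2) = −165/82 + 2 = −1/82, so |x₂ − α| = 1/82.
Ratio = (1/82) / (1/4) = 2/41.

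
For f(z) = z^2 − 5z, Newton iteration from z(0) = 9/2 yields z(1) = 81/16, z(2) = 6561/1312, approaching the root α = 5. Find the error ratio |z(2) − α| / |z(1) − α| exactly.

z(1) − α = 81/16 − 5 = 1/16, so |z(1) − α| = 1/16.
z(2) − α = 6561/1312 − 5 = 1/1312, so |z(2) − α| = 1/1312.
Ratio = (1/1312) / (1/16) = 1/82.

1/82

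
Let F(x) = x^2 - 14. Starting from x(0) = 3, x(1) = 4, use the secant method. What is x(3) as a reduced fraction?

F(3) = -5, F(4) = 2. x(2) = 4 - 2·(4 - 3)/(2 - (-5)) = 26/7.
F(4) = 2, F(26/7) = -10/49. x(3) = (26/7) - (-10/49)·((26/7) - 4)/((-10/49) - 2) = 101/27.

101/27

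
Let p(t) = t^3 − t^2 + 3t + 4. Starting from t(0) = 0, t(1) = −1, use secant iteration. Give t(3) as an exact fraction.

p(0) = 4, p(−1) = −1. t(2) = (−1) − (−1)·((−1) − 0)/((−1) − 4) = −4/5.
p(−1) = −1, p(−4/5) = 56/125. t(3) = (−4/5) − (56/125)·((−4/5) − (−1))/((56/125) − (−1)) = −156/181.

−156/181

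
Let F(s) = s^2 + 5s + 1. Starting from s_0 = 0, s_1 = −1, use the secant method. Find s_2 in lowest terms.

F(0) = 1, F(−1) = −3. s_2 = (−1) − (−3)·((−1) − 0)/((−3) − 1) = −1/4.

−1/4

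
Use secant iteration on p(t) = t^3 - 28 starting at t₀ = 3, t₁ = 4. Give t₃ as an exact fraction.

12901/4252

p(3) = -1, p(4) = 36. t₂ = 4 - 36·(4 - 3)/(36 - (-1)) = 112/37.
p(4) = 36, p(112/37) = -13356/50653. t₃ = (112/37) - (-13356/50653)·((112/37) - 4)/((-13356/50653) - 36) = 12901/4252.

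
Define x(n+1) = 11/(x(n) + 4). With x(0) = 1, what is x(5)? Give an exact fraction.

x(1) = 11/(1 + 4) = 11/5.
x(2) = 11/(11/5 + 4) = 55/31.
x(3) = 11/(55/31 + 4) = 341/179.
x(4) = 11/(341/179 + 4) = 1969/1057.
x(5) = 11/(1969/1057 + 4) = 11627/6197.

11627/6197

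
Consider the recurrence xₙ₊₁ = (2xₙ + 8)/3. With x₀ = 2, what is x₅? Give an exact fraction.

584/81

x₁ = (2·2 + 8)/3 = 4.
x₂ = (2·4 + 8)/3 = 16/3.
x₃ = (2·(16/3) + 8)/3 = 56/9.
x₄ = (2·(56/9) + 8)/3 = 184/27.
x₅ = (2·(184/27) + 8)/3 = 584/81.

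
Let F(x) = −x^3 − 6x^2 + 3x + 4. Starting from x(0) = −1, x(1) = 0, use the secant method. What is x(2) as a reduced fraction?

−1/2

F(−1) = −4, F(0) = 4. x(2) = 0 − 4·(0 − (−1))/(4 − (−4)) = −1/2.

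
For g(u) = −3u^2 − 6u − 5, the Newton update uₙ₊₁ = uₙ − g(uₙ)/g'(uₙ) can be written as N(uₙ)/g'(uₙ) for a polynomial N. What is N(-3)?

g'(u) = −6u − 6.
N(u) = u·g'(u) − g(u) = u·(−6u − 6) − (−3u^2 − 6u − 5) = −3u^2 + 5.
N(-3) = −22.

−22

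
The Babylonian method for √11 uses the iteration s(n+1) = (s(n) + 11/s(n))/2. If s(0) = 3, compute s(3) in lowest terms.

s(1) = (3 + 11/3)/2 = 10/3.
s(2) = (10/3 + 11/(10/3))/2 = 199/60.
s(3) = (199/60 + 11/(199/60))/2 = 79201/23880.

79201/23880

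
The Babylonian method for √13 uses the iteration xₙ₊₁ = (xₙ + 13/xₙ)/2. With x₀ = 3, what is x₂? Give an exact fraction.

119/33

x₁ = (3 + 13/3)/2 = 11/3.
x₂ = (11/3 + 13/(11/3))/2 = 119/33.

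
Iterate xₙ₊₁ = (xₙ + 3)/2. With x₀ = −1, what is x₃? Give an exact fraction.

5/2

x₁ = ((−1) + 3)/2 = 1.
x₂ = (1 + 3)/2 = 2.
x₃ = (2 + 3)/2 = 5/2.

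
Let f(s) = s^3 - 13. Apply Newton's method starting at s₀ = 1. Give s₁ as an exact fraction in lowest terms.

f'(s) = 3s^2.
f(1) = -12, f'(1) = 3, so s₁ = 1 - (-12)/3 = 5.

5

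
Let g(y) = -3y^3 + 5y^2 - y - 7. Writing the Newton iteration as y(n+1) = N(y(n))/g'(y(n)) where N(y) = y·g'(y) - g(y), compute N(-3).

214

g'(y) = -9y^2 + 10y - 1.
N(y) = y·g'(y) - g(y) = y·(-9y^2 + 10y - 1) - (-3y^3 + 5y^2 - y - 7) = -6y^3 + 5y^2 + 7.
N(-3) = 214.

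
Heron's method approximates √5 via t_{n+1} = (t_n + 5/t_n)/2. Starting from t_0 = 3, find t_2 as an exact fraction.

47/21

t_1 = (3 + 5/3)/2 = 7/3.
t_2 = (7/3 + 5/(7/3))/2 = 47/21.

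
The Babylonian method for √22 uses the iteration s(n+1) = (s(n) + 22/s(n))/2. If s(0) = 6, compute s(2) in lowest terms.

s(1) = (6 + 22/6)/2 = 29/6.
s(2) = (29/6 + 22/(29/6))/2 = 1633/348.

1633/348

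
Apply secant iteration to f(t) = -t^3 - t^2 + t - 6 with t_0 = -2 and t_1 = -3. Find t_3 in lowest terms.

-6054/2525

f(-2) = -4, f(-3) = 9. t_2 = (-3) - 9·((-3) - (-2))/(9 - (-4)) = -30/13.
f(-3) = 9, f(-30/13) = -2952/2197. t_3 = (-30/13) - (-2952/2197)·((-30/13) - (-3))/((-2952/2197) - 9) = -6054/2525.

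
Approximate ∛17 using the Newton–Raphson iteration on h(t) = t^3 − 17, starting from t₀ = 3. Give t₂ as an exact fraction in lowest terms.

1050433/408321

h'(t) = 3t^2.
h(3) = 10, h'(3) = 27, so t₁ = 3 − 10/27 = 71/27.
h(71/27) = 23300/19683, h'(71/27) = 5041/243, so t₂ = (71/27) − (23300/19683)/(5041/243) = 1050433/408321.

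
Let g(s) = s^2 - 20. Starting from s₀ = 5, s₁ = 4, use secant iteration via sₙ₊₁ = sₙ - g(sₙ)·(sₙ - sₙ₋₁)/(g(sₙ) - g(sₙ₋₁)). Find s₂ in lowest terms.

40/9

g(5) = 5, g(4) = -4. s₂ = 4 - (-4)·(4 - 5)/((-4) - 5) = 40/9.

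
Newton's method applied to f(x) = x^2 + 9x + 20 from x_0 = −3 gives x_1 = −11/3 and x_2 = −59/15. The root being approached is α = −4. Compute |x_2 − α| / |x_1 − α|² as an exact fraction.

3/5

x_1 − α = −11/3 − (−4) = −11/3 + 4 = 1/3, so |x_1 − α| = 1/3.
x_2 − α = −59/15 − (−4) = −59/15 + 4 = 1/15, so |x_2 − α| = 1/15.
|x_1 − α|² = 1/9.
Ratio = (1/15) / (1/9) = 3/5.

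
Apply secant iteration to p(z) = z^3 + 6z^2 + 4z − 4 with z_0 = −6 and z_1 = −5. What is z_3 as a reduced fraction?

−82046/16241

p(−6) = −28, p(−5) = 1. z_2 = (−5) − 1·((−5) − (−6))/(1 − (−28)) = −146/29.
p(−5) = 1, p(−146/29) = 8148/24389. z_3 = (−146/29) − (8148/24389)·((−146/29) − (−5))/((8148/24389) − 1) = −82046/16241.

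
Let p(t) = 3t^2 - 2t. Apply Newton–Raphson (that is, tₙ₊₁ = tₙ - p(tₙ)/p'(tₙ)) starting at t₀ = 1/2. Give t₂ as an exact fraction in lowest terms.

p'(t) = 6t - 2.
p(1/2) = -1/4, p'(1/2) = 1, so t₁ = (1/2) - (-1/4)/1 = 3/4.
p(3/4) = 3/16, p'(3/4) = 5/2, so t₂ = (3/4) - (3/16)/(5/2) = 27/40.

27/40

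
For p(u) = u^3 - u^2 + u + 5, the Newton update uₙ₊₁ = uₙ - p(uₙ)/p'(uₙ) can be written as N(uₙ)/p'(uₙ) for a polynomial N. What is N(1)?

-4

p'(u) = 3u^2 - 2u + 1.
N(u) = u·p'(u) - p(u) = u·(3u^2 - 2u + 1) - (u^3 - u^2 + u + 5) = 2u^3 - u^2 - 5.
N(1) = -4.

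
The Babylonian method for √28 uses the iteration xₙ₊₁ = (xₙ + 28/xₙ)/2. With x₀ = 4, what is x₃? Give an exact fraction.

108497/20504

x₁ = (4 + 28/4)/2 = 11/2.
x₂ = (11/2 + 28/(11/2))/2 = 233/44.
x₃ = (233/44 + 28/(233/44))/2 = 108497/20504.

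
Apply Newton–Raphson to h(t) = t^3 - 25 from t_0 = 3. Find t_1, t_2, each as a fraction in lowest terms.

h'(t) = 3t^2.
h(3) = 2, h'(3) = 27, so t_1 = 3 - 2/27 = 79/27.
h(79/27) = 964/19683, h'(79/27) = 6241/243, so t_2 = (79/27) - (964/19683)/(6241/243) = 1478153/505521.

t_1 = 79/27, t_2 = 1478153/505521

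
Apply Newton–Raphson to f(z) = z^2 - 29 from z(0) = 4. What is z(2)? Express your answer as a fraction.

3881/720

f'(z) = 2z.
f(4) = -13, f'(4) = 8, so z(1) = 4 - (-13)/8 = 45/8.
f(45/8) = 169/64, f'(45/8) = 45/4, so z(2) = (45/8) - (169/64)/(45/4) = 3881/720.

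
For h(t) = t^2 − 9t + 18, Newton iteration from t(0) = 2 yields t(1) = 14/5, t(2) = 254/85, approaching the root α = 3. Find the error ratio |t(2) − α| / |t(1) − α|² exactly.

t(1) − α = 14/5 − 3 = −1/5, so |t(1) − α| = 1/5.
t(2) − α = 254/85 − 3 = −1/85, so |t(2) − α| = 1/85.
|t(1) − α|² = 1/25.
Ratio = (1/85) / (1/25) = 5/17.

5/17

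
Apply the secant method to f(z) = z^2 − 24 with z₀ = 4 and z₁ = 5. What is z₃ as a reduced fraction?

436/89

f(4) = −8, f(5) = 1. z₂ = 5 − 1·(5 − 4)/(1 − (−8)) = 44/9.
f(5) = 1, f(44/9) = −8/81. z₃ = (44/9) − (−8/81)·((44/9) − 5)/((−8/81) − 1) = 436/89.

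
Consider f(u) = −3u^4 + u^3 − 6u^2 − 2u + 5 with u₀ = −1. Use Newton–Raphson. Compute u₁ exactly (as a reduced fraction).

f'(u) = −12u^3 + 3u^2 − 12u − 2.
f(−1) = −3, f'(−1) = 25, so u₁ = (−1) − (−3)/25 = −22/25.

−22/25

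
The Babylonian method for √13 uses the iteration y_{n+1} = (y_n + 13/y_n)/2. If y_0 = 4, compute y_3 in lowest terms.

5597777/1552544

y_1 = (4 + 13/4)/2 = 29/8.
y_2 = (29/8 + 13/(29/8))/2 = 1673/464.
y_3 = (1673/464 + 13/(1673/464))/2 = 5597777/1552544.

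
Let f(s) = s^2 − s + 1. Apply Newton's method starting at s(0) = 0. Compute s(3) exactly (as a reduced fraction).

f'(s) = 2s − 1.
f(0) = 1, f'(0) = −1, so s(1) = 0 − 1/(−1) = 1.
f(1) = 1, f'(1) = 1, so s(2) = 1 − 1/1 = 0.
f(0) = 1, f'(0) = −1, so s(3) = 0 − 1/(−1) = 1.

1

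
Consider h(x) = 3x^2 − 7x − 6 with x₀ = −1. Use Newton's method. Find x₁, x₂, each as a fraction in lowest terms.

x₁ = −9/13, x₂ = −1257/1885

h'(x) = 6x − 7.
h(−1) = 4, h'(−1) = −13, so x₁ = (−1) − 4/(−13) = −9/13.
h(−9/13) = 48/169, h'(−9/13) = −145/13, so x₂ = (−9/13) − (48/169)/(−145/13) = −1257/1885.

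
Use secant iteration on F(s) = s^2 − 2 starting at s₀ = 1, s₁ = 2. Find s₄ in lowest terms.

58/41

F(1) = −1, F(2) = 2. s₂ = 2 − 2·(2 − 1)/(2 − (−1)) = 4/3.
F(2) = 2, F(4/3) = −2/9. s₃ = (4/3) − (−2/9)·((4/3) − 2)/((−2/9) − 2) = 7/5.
F(4/3) = −2/9, F(7/5) = −1/25. s₄ = (7/5) − (−1/25)·((7/5) − (4/3))/((−1/25) − (−2/9)) = 58/41.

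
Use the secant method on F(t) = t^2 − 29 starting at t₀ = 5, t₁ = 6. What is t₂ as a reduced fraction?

F(5) = −4, F(6) = 7. t₂ = 6 − 7·(6 − 5)/(7 − (−4)) = 59/11.

59/11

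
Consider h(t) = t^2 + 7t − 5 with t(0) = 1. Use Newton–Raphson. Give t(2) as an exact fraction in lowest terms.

h'(t) = 2t + 7.
h(1) = 3, h'(1) = 9, so t(1) = 1 − 3/9 = 2/3.
h(2/3) = 1/9, h'(2/3) = 25/3, so t(2) = (2/3) − (1/9)/(25/3) = 49/75.

49/75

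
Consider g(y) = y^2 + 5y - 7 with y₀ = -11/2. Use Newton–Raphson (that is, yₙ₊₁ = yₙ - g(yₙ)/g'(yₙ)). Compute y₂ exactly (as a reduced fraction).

g'(y) = 2y + 5.
g(-11/2) = -17/4, g'(-11/2) = -6, so y₁ = (-11/2) - (-17/4)/(-6) = -149/24.
g(-149/24) = 289/576, g'(-149/24) = -89/12, so y₂ = (-149/24) - (289/576)/(-89/12) = -26233/4272.

-26233/4272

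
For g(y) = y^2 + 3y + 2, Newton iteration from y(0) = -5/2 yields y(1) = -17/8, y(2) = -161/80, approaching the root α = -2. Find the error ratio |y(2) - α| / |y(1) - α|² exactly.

4/5

y(1) - α = -17/8 - (-2) = -17/8 + 2 = -1/8, so |y(1) - α| = 1/8.
y(2) - α = -161/80 - (-2) = -161/80 + 2 = -1/80, so |y(2) - α| = 1/80.
|y(1) - α|² = 1/64.
Ratio = (1/80) / (1/64) = 4/5.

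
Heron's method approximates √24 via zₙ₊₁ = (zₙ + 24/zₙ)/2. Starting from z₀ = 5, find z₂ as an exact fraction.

z₁ = (5 + 24/5)/2 = 49/10.
z₂ = (49/10 + 24/(49/10))/2 = 4801/980.

4801/980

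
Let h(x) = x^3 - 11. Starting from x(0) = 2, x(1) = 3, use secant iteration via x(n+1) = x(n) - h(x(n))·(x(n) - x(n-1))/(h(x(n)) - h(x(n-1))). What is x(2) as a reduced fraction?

41/19

h(2) = -3, h(3) = 16. x(2) = 3 - 16·(3 - 2)/(16 - (-3)) = 41/19.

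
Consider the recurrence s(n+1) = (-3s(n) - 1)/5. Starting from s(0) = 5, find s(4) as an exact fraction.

337/625

s(1) = (-3·5 - 1)/5 = -16/5.
s(2) = (-3·(-16/5) - 1)/5 = 43/25.
s(3) = (-3·(43/25) - 1)/5 = -154/125.
s(4) = (-3·(-154/125) - 1)/5 = 337/625.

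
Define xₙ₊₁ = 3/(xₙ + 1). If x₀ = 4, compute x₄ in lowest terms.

69/47

x₁ = 3/(4 + 1) = 3/5.
x₂ = 3/(3/5 + 1) = 15/8.
x₃ = 3/(15/8 + 1) = 24/23.
x₄ = 3/(24/23 + 1) = 69/47.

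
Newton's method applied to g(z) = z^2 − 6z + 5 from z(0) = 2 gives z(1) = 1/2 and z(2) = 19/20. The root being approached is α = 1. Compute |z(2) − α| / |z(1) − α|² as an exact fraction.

z(1) − α = 1/2 − 1 = −1/2, so |z(1) − α| = 1/2.
z(2) − α = 19/20 − 1 = −1/20, so |z(2) − α| = 1/20.
|z(1) − α|² = 1/4.
Ratio = (1/20) / (1/4) = 1/5.

1/5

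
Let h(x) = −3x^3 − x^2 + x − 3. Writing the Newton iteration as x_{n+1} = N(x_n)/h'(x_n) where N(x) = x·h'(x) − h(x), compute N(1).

−4

h'(x) = −9x^2 − 2x + 1.
N(x) = x·h'(x) − h(x) = x·(−9x^2 − 2x + 1) − (−3x^3 − x^2 + x − 3) = −6x^3 − x^2 + 3.
N(1) = −4.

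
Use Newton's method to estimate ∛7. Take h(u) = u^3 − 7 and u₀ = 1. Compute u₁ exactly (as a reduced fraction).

h'(u) = 3u^2.
h(1) = −6, h'(1) = 3, so u₁ = 1 − (−6)/3 = 3.

3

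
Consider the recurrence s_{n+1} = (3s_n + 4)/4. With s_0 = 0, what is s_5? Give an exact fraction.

781/256

s_1 = (3·0 + 4)/4 = 1.
s_2 = (3·1 + 4)/4 = 7/4.
s_3 = (3·(7/4) + 4)/4 = 37/16.
s_4 = (3·(37/16) + 4)/4 = 175/64.
s_5 = (3·(175/64) + 4)/4 = 781/256.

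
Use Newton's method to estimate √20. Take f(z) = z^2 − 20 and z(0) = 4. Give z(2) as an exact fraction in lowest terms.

f'(z) = 2z.
f(4) = −4, f'(4) = 8, so z(1) = 4 − (−4)/8 = 9/2.
f(9/2) = 1/4, f'(9/2) = 9, so z(2) = (9/2) − (1/4)/9 = 161/36.

161/36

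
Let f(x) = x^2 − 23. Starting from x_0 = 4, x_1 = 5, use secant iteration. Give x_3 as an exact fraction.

211/44

f(4) = −7, f(5) = 2. x_2 = 5 − 2·(5 − 4)/(2 − (−7)) = 43/9.
f(5) = 2, f(43/9) = −14/81. x_3 = (43/9) − (−14/81)·((43/9) − 5)/((−14/81) − 2) = 211/44.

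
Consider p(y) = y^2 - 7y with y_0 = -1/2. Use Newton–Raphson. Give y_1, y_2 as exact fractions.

y_1 = -1/32, y_2 = -1/7232

p'(y) = 2y - 7.
p(-1/2) = 15/4, p'(-1/2) = -8, so y_1 = (-1/2) - (15/4)/(-8) = -1/32.
p(-1/32) = 225/1024, p'(-1/32) = -113/16, so y_2 = (-1/32) - (225/1024)/(-113/16) = -1/7232.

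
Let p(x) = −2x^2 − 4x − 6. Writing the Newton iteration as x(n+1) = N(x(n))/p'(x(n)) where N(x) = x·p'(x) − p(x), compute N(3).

−12

p'(x) = −4x − 4.
N(x) = x·p'(x) − p(x) = x·(−4x − 4) − (−2x^2 − 4x − 6) = −2x^2 + 6.
N(3) = −12.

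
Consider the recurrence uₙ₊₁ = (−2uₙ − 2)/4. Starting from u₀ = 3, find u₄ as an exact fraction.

u₁ = (−2·3 − 2)/4 = −2.
u₂ = (−2·(−2) − 2)/4 = 1/2.
u₃ = (−2·(1/2) − 2)/4 = −3/4.
u₄ = (−2·(−3/4) − 2)/4 = −1/8.

−1/8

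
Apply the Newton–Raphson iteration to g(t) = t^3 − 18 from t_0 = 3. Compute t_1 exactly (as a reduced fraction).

g'(t) = 3t^2.
g(3) = 9, g'(3) = 27, so t_1 = 3 − 9/27 = 8/3.

8/3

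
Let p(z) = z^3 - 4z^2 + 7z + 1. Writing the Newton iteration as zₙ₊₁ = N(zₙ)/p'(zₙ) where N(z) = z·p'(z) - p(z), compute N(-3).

-91

p'(z) = 3z^2 - 8z + 7.
N(z) = z·p'(z) - p(z) = z·(3z^2 - 8z + 7) - (z^3 - 4z^2 + 7z + 1) = 2z^3 - 4z^2 - 1.
N(-3) = -91.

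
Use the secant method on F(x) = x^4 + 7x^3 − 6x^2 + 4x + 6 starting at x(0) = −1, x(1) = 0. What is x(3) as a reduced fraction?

F(−1) = −10, F(0) = 6. x(2) = 0 − 6·(0 − (−1))/(6 − (−10)) = −3/8.
F(0) = 6, F(−3/8) = 13545/4096. x(3) = (−3/8) − (13545/4096)·((−3/8) − 0)/((13545/4096) − 6) = −3072/3677.

−3072/3677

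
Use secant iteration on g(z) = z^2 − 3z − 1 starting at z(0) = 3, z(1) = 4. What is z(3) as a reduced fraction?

g(3) = −1, g(4) = 3. z(2) = 4 − 3·(4 − 3)/(3 − (−1)) = 13/4.
g(4) = 3, g(13/4) = −3/16. z(3) = (13/4) − (−3/16)·((13/4) − 4)/((−3/16) − 3) = 56/17.

56/17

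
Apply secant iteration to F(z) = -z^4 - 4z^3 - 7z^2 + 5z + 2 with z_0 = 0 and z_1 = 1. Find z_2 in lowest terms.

F(0) = 2, F(1) = -5. z_2 = 1 - (-5)·(1 - 0)/((-5) - 2) = 2/7.

2/7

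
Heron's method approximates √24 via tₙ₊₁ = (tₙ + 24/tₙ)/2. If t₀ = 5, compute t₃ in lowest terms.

46099201/9409960

t₁ = (5 + 24/5)/2 = 49/10.
t₂ = (49/10 + 24/(49/10))/2 = 4801/980.
t₃ = (4801/980 + 24/(4801/980))/2 = 46099201/9409960.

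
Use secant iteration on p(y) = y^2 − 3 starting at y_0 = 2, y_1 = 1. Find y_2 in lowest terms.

p(2) = 1, p(1) = −2. y_2 = 1 − (−2)·(1 − 2)/((−2) − 1) = 5/3.

5/3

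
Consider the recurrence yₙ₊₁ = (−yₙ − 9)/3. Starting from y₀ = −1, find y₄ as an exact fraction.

y₁ = (−(−1) − 9)/3 = −8/3.
y₂ = (−(−8/3) − 9)/3 = −19/9.
y₃ = (−(−19/9) − 9)/3 = −62/27.
y₄ = (−(−62/27) − 9)/3 = −181/81.

−181/81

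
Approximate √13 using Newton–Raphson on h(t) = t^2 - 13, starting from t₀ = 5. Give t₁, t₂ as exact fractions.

h'(t) = 2t.
h(5) = 12, h'(5) = 10, so t₁ = 5 - 12/10 = 19/5.
h(19/5) = 36/25, h'(19/5) = 38/5, so t₂ = (19/5) - (36/25)/(38/5) = 343/95.

t₁ = 19/5, t₂ = 343/95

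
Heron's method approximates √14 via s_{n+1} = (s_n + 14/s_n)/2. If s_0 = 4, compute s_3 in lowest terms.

s_1 = (4 + 14/4)/2 = 15/4.
s_2 = (15/4 + 14/(15/4))/2 = 449/120.
s_3 = (449/120 + 14/(449/120))/2 = 403201/107760.

403201/107760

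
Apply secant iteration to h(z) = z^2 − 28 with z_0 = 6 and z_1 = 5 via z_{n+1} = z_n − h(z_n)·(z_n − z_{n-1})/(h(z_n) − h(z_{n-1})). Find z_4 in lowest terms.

h(6) = 8, h(5) = −3. z_2 = 5 − (−3)·(5 − 6)/((−3) − 8) = 58/11.
h(5) = −3, h(58/11) = −24/121. z_3 = (58/11) − (−24/121)·((58/11) − 5)/((−24/121) − (−3)) = 598/113.
h(58/11) = −24/121, h(598/113) = 72/12769. z_4 = (598/113) − (72/12769)·((598/113) − (58/11))/((72/12769) − (−24/121)) = 17372/3283.

17372/3283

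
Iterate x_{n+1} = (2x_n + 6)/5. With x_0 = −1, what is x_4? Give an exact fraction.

1202/625

x_1 = (2·(−1) + 6)/5 = 4/5.
x_2 = (2·(4/5) + 6)/5 = 38/25.
x_3 = (2·(38/25) + 6)/5 = 226/125.
x_4 = (2·(226/125) + 6)/5 = 1202/625.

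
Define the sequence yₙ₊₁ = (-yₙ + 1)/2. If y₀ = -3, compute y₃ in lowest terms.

3/4

y₁ = (-(-3) + 1)/2 = 2.
y₂ = (-2 + 1)/2 = -1/2.
y₃ = (-(-1/2) + 1)/2 = 3/4.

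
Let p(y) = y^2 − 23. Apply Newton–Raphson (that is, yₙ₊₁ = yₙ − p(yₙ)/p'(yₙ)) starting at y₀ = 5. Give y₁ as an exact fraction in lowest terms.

p'(y) = 2y.
p(5) = 2, p'(5) = 10, so y₁ = 5 − 2/10 = 24/5.

24/5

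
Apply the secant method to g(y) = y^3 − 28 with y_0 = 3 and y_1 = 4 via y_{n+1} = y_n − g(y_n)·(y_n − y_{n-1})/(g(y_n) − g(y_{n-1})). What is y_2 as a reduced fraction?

112/37

g(3) = −1, g(4) = 36. y_2 = 4 − 36·(4 − 3)/(36 − (−1)) = 112/37.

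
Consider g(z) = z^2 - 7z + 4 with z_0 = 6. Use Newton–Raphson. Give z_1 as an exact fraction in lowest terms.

g'(z) = 2z - 7.
g(6) = -2, g'(6) = 5, so z_1 = 6 - (-2)/5 = 32/5.

32/5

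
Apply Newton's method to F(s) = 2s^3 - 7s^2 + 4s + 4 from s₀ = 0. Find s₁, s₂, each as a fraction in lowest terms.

s₁ = -1, s₂ = -5/8

F'(s) = 6s^2 - 14s + 4.
F(0) = 4, F'(0) = 4, so s₁ = 0 - 4/4 = -1.
F(-1) = -9, F'(-1) = 24, so s₂ = (-1) - (-9)/24 = -5/8.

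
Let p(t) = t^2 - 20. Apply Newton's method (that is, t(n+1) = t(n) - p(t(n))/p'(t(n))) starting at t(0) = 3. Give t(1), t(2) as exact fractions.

p'(t) = 2t.
p(3) = -11, p'(3) = 6, so t(1) = 3 - (-11)/6 = 29/6.
p(29/6) = 121/36, p'(29/6) = 29/3, so t(2) = (29/6) - (121/36)/(29/3) = 1561/348.

t(1) = 29/6, t(2) = 1561/348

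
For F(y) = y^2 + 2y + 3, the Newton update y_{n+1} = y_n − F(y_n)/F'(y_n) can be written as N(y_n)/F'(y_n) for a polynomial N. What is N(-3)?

F'(y) = 2y + 2.
N(y) = y·F'(y) − F(y) = y·(2y + 2) − (y^2 + 2y + 3) = y^2 − 3.
N(-3) = 6.

6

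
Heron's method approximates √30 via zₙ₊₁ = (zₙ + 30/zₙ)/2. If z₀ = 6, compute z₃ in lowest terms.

z₁ = (6 + 30/6)/2 = 11/2.
z₂ = (11/2 + 30/(11/2))/2 = 241/44.
z₃ = (241/44 + 30/(241/44))/2 = 116161/21208.

116161/21208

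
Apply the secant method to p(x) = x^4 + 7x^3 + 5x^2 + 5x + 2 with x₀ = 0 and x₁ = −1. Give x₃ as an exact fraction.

−20/47

p(0) = 2, p(−1) = −4. x₂ = (−1) − (−4)·((−1) − 0)/((−4) − 2) = −1/3.
p(−1) = −4, p(−1/3) = 52/81. x₃ = (−1/3) − (52/81)·((−1/3) − (−1))/((52/81) − (−4)) = −20/47.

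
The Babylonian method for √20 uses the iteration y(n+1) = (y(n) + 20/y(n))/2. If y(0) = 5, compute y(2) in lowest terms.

y(1) = (5 + 20/5)/2 = 9/2.
y(2) = (9/2 + 20/(9/2))/2 = 161/36.

161/36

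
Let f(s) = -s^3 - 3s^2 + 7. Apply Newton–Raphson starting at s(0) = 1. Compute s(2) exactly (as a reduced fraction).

f'(s) = -3s^2 - 6s.
f(1) = 3, f'(1) = -9, so s(1) = 1 - 3/(-9) = 4/3.
f(4/3) = -19/27, f'(4/3) = -40/3, so s(2) = (4/3) - (-19/27)/(-40/3) = 461/360.

461/360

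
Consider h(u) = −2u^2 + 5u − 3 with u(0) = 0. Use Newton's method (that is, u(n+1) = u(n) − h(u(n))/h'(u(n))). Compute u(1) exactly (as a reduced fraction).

3/5

h'(u) = −4u + 5.
h(0) = −3, h'(0) = 5, so u(1) = 0 − (−3)/5 = 3/5.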